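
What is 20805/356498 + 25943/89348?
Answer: 5553756377/15926191652 ≈ 0.34872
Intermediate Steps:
20805/356498 + 25943/89348 = 5553756377/15926191652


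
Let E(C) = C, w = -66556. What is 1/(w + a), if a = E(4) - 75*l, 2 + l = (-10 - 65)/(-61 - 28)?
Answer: -89/5915403 ≈ -1.5045e-5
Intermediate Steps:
l = -103/89 (l = -2 + (-10 - 65)/(-61 - 28) = -2 - 75/(-89) = -2 - 75*(-1/89) = -2 + 75/89 = -103/89 ≈ -1.1573)
a = 8081/89 (a = 4 - 75*(-103/89) = 4 + 7725/89 = 8081/89 ≈ 90.798)
1/(w + a) = 1/(-66556 + 8081/89) = 1/(-5915403/89) = -89/5915403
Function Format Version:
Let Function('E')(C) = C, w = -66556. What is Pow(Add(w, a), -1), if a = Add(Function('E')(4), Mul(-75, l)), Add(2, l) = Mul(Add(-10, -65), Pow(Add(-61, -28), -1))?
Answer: Rational(-89, 5915403) ≈ -1.5045e-5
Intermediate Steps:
l = Rational(-103, 89) (l = Add(-2, Mul(Add(-10, -65), Pow(Add(-61, -28), -1))) = Add(-2, Mul(-75, Pow(-89, -1))) = Add(-2, Mul(-75, Rational(-1, 89))) = Add(-2, Rational(75, 89)) = Rational(-103, 89) ≈ -1.1573)
a = Rational(8081, 89) (a = Add(4, Mul(-75, Rational(-103, 89))) = Add(4, Rational(7725, 89)) = Rational(8081, 89) ≈ 90.798)
Pow(Add(w, a), -1) = Pow(Add(-66556, Rational(8081, 89)), -1) = Pow(Rational(-5915403, 89), -1) = Rational(-89, 5915403)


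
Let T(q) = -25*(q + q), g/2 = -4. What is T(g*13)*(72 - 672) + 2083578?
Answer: -1036422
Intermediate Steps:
g = -8 (g = 2*(-4) = -8)
T(q) = -50*q
T(g*13)*(72 - 672) + 2083578 = (-(-400)*13)*(72 - 672) + 2083578 = -50*(-104)*(-600) + 2083578 = 5200*(-600) + 2083578 = -3120000 + 2083578 = -1036422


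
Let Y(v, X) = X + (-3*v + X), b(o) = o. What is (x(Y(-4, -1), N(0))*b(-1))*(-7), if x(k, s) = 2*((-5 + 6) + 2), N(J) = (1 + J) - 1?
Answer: 42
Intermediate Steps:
N(J) = J
Y(v, X) = -3*v + 2*X (Y(v, X) = X + (X - 3*v) = -3*v + 2*X)
x(k, s) = 6 (x(k, s) = 2*(1 + 2) = 2*3 = 6)
(x(Y(-4, -1), N(0))*b(-1))*(-7) = (6*(-1))*(-7) = -6*(-7) = 42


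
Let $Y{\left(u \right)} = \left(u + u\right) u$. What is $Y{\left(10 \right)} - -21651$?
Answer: $21851$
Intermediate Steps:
$Y{\left(u \right)} = 2 u^{2}$ ($Y{\left(u \right)} = 2 u u = 2 u^{2}$)
$Y{\left(10 \right)} - -21651 = 2 \cdot 10^{2} - -21651 = 2 \cdot 100 + 21651 = 200 + 21651 = 21851$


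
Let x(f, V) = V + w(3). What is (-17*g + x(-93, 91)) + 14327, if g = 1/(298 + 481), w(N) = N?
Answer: 11233942/779 ≈ 14421.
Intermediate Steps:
g = 1/779 ≈ 0.0012837
x(f, V) = 3 + V (x(f, V) = V + 3 = 3 + V)
(-17*g + x(-93, 91)) + 14327 = (-17*1/779 + (3 + 91)) + 14327 = (-17/779 + 94) + 14327 = 73209/779 + 14327 = 11233942/779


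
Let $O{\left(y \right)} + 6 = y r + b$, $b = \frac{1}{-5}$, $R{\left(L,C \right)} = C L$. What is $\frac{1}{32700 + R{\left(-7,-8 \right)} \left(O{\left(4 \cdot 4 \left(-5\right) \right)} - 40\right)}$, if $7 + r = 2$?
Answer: $\frac{5}{262564} \approx 1.9043 \cdot 10^{-5}$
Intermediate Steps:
$r = -5$ ($r = -7 + 2 = -5$)
$b = - \frac{1}{5} \approx -0.2$
$O{\left(y \right)} = - \frac{31}{5} - 5 y$ ($O{\left(y \right)} = -6 + \left(y \left(-5\right) - \frac{1}{5}\right) = -6 - \left(\frac{1}{5} + 5 y\right) = - \frac{31}{5} - 5 y$)
$\frac{1}{32700 + R{\left(-7,-8 \right)} \left(O{\left(4 \cdot 4 \left(-5\right) \right)} - 40\right)} = \frac{1}{32700 + \left(-8\right) \left(-7\right) \left(\left(- \frac{31}{5} - 5 \cdot 4 \cdot 4 \left(-5\right)\right) - 40\right)} = \frac{1}{32700 + 56 \left(\left(- \frac{31}{5} - 5 \cdot 16 \left(-5\right)\right) - 40\right)} = \frac{1}{32700 + 56 \left(\left(- \frac{31}{5} - -400\right) - 40\right)} = \frac{1}{32700 + 56 \left(\left(- \frac{31}{5} + 400\right) - 40\right)} = \frac{1}{32700 + 56 \left(\frac{1969}{5} - 40\right)} = \frac{1}{32700 + 56 \cdot \frac{1769}{5}} = \frac{1}{32700 + \frac{99064}{5}} = \frac{1}{\frac{262564}{5}} = \frac{5}{262564}$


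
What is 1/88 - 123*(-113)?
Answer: 1223113/88 ≈ 13899.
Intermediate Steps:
1/88 - 123*(-113) = 1/88 + 13899 = 1223113/88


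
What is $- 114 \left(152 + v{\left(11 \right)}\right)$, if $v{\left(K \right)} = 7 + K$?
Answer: $-19380$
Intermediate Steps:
$- 114 \left(152 + v{\left(11 \right)}\right) = - 114 \left(152 + \left(7 + 11\right)\right) = - 114 \left(152 + 18\right) = \left(-114\right) 170 = -19380$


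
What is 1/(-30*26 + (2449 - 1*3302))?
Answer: -1/1633 ≈ -0.00061237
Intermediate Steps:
1/(-30*26 + (2449 - 1*3302)) = 1/(-780 + (2449 - 3302)) = 1/(-780 - 853) = 1/(-1633) = -1/1633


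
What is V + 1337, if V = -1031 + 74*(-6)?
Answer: -138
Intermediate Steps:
V = -1475 (V = -1031 - 444 = -1475)
V + 1337 = -1475 + 1337 = -138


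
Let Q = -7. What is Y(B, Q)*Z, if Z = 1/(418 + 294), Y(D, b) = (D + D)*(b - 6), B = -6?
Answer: 39/178 ≈ 0.21910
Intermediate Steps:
Y(D, b) = 2*D*(-6 + b) (Y(D, b) = (2*D)*(-6 + b) = 2*D*(-6 + b))
Z = 1/712 ≈ 0.0014045
Y(B, Q)*Z = (2*(-6)*(-6 - 7))*(1/712) = (2*(-6)*(-13))*(1/712) = 156*(1/712) = 39/178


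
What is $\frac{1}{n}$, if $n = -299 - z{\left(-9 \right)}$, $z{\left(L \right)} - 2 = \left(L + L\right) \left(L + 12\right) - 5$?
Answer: $- \frac{1}{242} \approx -0.0041322$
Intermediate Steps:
$z{\left(L \right)} = -3 + 2 L \left(12 + L\right)$ ($z{\left(L \right)} = 2 + \left(\left(L + L\right) \left(L + 12\right) - 5\right) = 2 + \left(2 L \left(12 + L\right) - 5\right) = 2 + \left(-5 + 2 L \left(12 + L\right)\right) = -3 + 2 L \left(12 + L\right)$)
$n = -242$ ($n = -299 - \left(-3 + 2 \left(-9\right)^{2} + 24 \left(-9\right)\right) = -299 - \left(-3 + 2 \cdot 81 - 216\right) = -299 - \left(-3 + 162 - 216\right) = -299 - -57 = -299 + 57 = -242$)
$\frac{1}{n} = \frac{1}{-242} = - \frac{1}{242}$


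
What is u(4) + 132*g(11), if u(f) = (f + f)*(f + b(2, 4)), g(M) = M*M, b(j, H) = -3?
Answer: 15980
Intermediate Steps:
g(M) = M**2
u(f) = 2*f*(-3 + f) (u(f) = (f + f)*(f - 3) = (2*f)*(-3 + f) = 2*f*(-3 + f))
u(4) + 132*g(11) = 2*4*(-3 + 4) + 132*11**2 = 2*4*1 + 132*121 = 8 + 15972 = 15980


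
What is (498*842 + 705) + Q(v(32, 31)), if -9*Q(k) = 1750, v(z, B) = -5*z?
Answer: 3778439/9 ≈ 4.1983e+5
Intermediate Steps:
Q(k) = -1750/9 (Q(k) = -⅑*1750 = -1750/9)
(498*842 + 705) + Q(v(32, 31)) = (498*842 + 705) - 1750/9 = (419316 + 705) - 1750/9 = 420021 - 1750/9 = 3778439/9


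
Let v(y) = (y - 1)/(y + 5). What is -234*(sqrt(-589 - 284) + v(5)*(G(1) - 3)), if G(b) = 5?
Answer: -936/5 - 702*I*sqrt(97) ≈ -187.2 - 6913.9*I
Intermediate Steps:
v(y) = (-1 + y)/(5 + y)
-234*(sqrt(-589 - 284) + v(5)*(G(1) - 3)) = -234*(sqrt(-589 - 284) + ((-1 + 5)/(5 + 5))*(5 - 3)) = -234*(sqrt(-873) + (4/10)*2) = -234*(3*I*sqrt(97) + ((1/10)*4)*2) = -234*(3*I*sqrt(97) + (2/5)*2) = -234*(3*I*sqrt(97) + 4/5) = -234*(4/5 + 3*I*sqrt(97)) = -936/5 - 702*I*sqrt(97)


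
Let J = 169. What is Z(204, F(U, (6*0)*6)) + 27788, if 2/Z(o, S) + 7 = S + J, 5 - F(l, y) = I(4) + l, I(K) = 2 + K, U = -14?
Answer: 4862902/175 ≈ 27788.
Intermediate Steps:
F(l, y) = -1 - l (F(l, y) = 5 - ((2 + 4) + l) = 5 - (6 + l) = 5 + (-6 - l) = -1 - l)
Z(o, S) = 2/(162 + S) (Z(o, S) = 2/(-7 + (S + 169)) = 2/(-7 + (169 + S)) = 2/(162 + S))
Z(204, F(U, (6*0)*6)) + 27788 = 2/(162 + (-1 - 1*(-14))) + 27788 = 2/(162 + (-1 + 14)) + 27788 = 2/(162 + 13) + 27788 = 2/175 + 27788 = 4862902/175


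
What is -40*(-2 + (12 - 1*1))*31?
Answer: -11160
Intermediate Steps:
-40*(-2 + (12 - 1*1))*31 = -40*(-2 + (12 - 1))*31 = -40*(-2 + 11)*31 = -40*9*31 = -360*31 = -11160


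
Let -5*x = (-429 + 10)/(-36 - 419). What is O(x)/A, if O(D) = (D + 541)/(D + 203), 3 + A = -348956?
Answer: -615178/80505888177 ≈ -7.6414e-6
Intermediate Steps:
A = -348959 (A = -3 - 348956 = -348959)
x = -419/2275 (x = -(-429 + 10)/(5*(-36 - 419)) = -(-419)/(5*(-455)) = -(-419)*(-1)/(5*455) = -⅕*419/455 = -419/2275 ≈ -0.18418)
O(D) = (541 + D)/(203 + D)
O(x)/A = ((541 - 419/2275)/(203 - 419/2275))/(-348959) = ((1230356/2275)/(461406/2275))*(-1/348959) = ((2275/461406)*(1230356/2275))*(-1/348959) = (615178/230703)*(-1/348959) = -615178/80505888177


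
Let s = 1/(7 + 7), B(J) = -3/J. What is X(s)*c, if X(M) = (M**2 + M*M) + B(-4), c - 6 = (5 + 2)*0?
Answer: 447/98 ≈ 4.5612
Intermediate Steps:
c = 6 (c = 6 + (5 + 2)*0 = 6 + 7*0 = 6 + 0 = 6)
s = 1/14 ≈ 0.071429
X(M) = 3/4 + 2*M**2 (X(M) = (M**2 + M*M) - 3/(-4) = (M**2 + M**2) - 3*(-1/4) = 2*M**2 + 3/4 = 3/4 + 2*M**2)
X(s)*c = (3/4 + 2*(1/14)**2)*6 = (3/4 + 2*(1/196))*6 = (3/4 + 1/98)*6 = (149/196)*6 = 447/98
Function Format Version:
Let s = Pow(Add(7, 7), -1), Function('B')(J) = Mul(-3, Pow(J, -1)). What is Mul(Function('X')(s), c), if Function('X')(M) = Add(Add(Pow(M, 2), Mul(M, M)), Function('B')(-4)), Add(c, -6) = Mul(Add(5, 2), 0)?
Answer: Rational(447, 98) ≈ 4.5612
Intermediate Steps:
c = 6 (c = Add(6, Mul(Add(5, 2), 0)) = Add(6, Mul(7, 0)) = Add(6, 0) = 6)
s = Rational(1, 14) (s = Pow(14, -1) = Rational(1, 14) ≈ 0.071429)
Function('X')(M) = Add(Rational(3, 4), Mul(2, Pow(M, 2))) (Function('X')(M) = Add(Add(Pow(M, 2), Mul(M, M)), Mul(-3, Pow(-4, -1))) = Add(Add(Pow(M, 2), Pow(M, 2)), Mul(-3, Rational(-1, 4))) = Add(Mul(2, Pow(M, 2)), Rational(3, 4)) = Add(Rational(3, 4), Mul(2, Pow(M, 2))))
Mul(Function('X')(s), c) = Mul(Add(Rational(3, 4), Mul(2, Pow(Rational(1, 14), 2))), 6) = Mul(Add(Rational(3, 4), Mul(2, Rational(1, 196))), 6) = Mul(Add(Rational(3, 4), Rational(1, 98)), 6) = Mul(Rational(149, 196), 6) = Rational(447, 98)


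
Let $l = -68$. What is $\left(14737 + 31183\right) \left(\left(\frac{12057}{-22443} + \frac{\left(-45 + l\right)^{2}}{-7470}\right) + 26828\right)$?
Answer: $\frac{6883892250007472}{5588307} \approx 1.2318 \cdot 10^{9}$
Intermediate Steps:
$\left(14737 + 31183\right) \left(\left(\frac{12057}{-22443} + \frac{\left(-45 + l\right)^{2}}{-7470}\right) + 26828\right) = \left(14737 + 31183\right) \left(\left(\frac{12057}{-22443} + \frac{\left(-45 - 68\right)^{2}}{-7470}\right) + 26828\right) = 45920 \left(\left(12057 \left(- \frac{1}{22443}\right) + \left(-113\right)^{2} \left(- \frac{1}{7470}\right)\right) + 26828\right) = 45920 \left(\left(- \frac{4019}{7481} + 12769 \left(- \frac{1}{7470}\right)\right) + 26828\right) = 45920 \left(\left(- \frac{4019}{7481} - \frac{12769}{7470}\right) + 26828\right) = 45920 \left(- \frac{125546819}{55883070} + 26828\right) = 45920 \cdot \frac{1499105455141}{55883070} = \frac{6883892250007472}{5588307}$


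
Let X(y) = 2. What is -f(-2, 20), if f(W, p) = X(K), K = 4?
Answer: -2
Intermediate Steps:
f(W, p) = 2
-f(-2, 20) = -1*2 = -2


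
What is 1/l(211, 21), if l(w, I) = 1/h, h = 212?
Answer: 212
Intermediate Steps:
l(w, I) = 1/212
1/l(211, 21) = 1/(1/212) = 212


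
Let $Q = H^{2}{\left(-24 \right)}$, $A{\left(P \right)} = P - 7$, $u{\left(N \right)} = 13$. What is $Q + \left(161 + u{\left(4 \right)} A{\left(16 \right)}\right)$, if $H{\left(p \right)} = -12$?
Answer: $422$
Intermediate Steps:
$A{\left(P \right)} = -7 + P$
$Q = 144$ ($Q = \left(-12\right)^{2} = 144$)
$Q + \left(161 + u{\left(4 \right)} A{\left(16 \right)}\right) = 144 + \left(161 + 13 \left(-7 + 16\right)\right) = 144 + \left(161 + 13 \cdot 9\right) = 144 + \left(161 + 117\right) = 144 + 278 = 422$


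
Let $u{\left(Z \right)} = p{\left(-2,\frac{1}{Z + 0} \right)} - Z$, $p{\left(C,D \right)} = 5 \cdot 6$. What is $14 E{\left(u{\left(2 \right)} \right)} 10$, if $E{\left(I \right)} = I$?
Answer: $3920$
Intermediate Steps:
$p{\left(C,D \right)} = 30$
$u{\left(Z \right)} = 30 - Z$
$14 E{\left(u{\left(2 \right)} \right)} 10 = 14 \left(30 - 2\right) 10 = 14 \cdot 28 \cdot 10 = 392 \cdot 10 = 3920$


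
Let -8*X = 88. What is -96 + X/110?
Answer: -961/10 ≈ -96.100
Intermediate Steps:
X = -11 (X = -⅛*88 = -11)
-96 + X/110 = -96 - 11/110 = -96 + (1/110)*(-11) = -96 - ⅒ = -961/10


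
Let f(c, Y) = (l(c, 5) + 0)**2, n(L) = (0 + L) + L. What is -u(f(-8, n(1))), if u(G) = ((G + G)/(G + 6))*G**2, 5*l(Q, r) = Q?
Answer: -262144/66875 ≈ -3.9199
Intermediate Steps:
l(Q, r) = Q/5
n(L) = 2*L (n(L) = L + L = 2*L)
f(c, Y) = c**2/25 (f(c, Y) = (c/5 + 0)**2 = (c/5)**2 = c**2/25)
u(G) = 2*G**3/(6 + G) (u(G) = ((2*G)/(6 + G))*G**2 = (2*G/(6 + G))*G**2 = 2*G**3/(6 + G))
-u(f(-8, n(1))) = -2*((1/25)*(-8)**2)**3/(6 + (1/25)*(-8)**2) = -2*((1/25)*64)**3/(6 + (1/25)*64) = -2*(64/25)**3/(6 + 64/25) = -2*262144/(15625*214/25) = -2*262144*25/(15625*214) = -1*262144/66875 = -262144/66875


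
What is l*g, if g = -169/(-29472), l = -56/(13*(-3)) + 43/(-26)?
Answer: -221/176832 ≈ -0.0012498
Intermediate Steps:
l = -17/78 (l = -56/(-39) + 43*(-1/26) = -56*(-1/39) - 43/26 = 56/39 - 43/26 = -17/78 ≈ -0.21795)
g = 169/29472 (g = -169*(-1/29472) = 169/29472 ≈ 0.0057343)
l*g = -17/78*169/29472 = -221/176832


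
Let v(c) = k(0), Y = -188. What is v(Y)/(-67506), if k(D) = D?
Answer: 0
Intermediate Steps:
v(c) = 0
v(Y)/(-67506) = 0/(-67506) = 0*(-1/67506) = 0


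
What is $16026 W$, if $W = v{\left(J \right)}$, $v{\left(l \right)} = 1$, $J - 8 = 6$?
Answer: $16026$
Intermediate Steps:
$J = 14$ ($J = 8 + 6 = 14$)
$W = 1$
$16026 W = 16026 \cdot 1 = 16026$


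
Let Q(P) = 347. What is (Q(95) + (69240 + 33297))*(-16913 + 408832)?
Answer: 40322194396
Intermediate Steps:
(Q(95) + (69240 + 33297))*(-16913 + 408832) = (347 + (69240 + 33297))*(-16913 + 408832) = (347 + 102537)*391919 = 102884*391919 = 40322194396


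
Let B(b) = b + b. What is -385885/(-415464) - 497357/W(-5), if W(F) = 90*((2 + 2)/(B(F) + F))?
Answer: 358755538/17311 ≈ 20724.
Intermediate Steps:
B(b) = 2*b
W(F) = 120/F (W(F) = 90*((2 + 2)/(2*F + F)) = 90*(4/((3*F))) = 90*(4*(1/(3*F))) = 90*(4/(3*F)) = 120/F)
-385885/(-415464) - 497357/W(-5) = -385885/(-415464) - 497357/(120/(-5)) = -385885*(-1/415464) - 497357/(120*(-⅕)) = 385885/415464 - 497357/(-24) = 385885/415464 - 497357*(-1/24) = 385885/415464 + 497357/24 = 358755538/17311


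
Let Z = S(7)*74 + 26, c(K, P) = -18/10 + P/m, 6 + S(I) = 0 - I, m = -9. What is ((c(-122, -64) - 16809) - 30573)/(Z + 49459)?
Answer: -2131951/2183535 ≈ -0.97638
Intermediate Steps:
S(I) = -6 - I (S(I) = -6 + (0 - I) = -6 - I)
c(K, P) = -9/5 - P/9 (c(K, P) = -18/10 + P/(-9) = -18*⅒ + P*(-⅑) = -9/5 - P/9)
Z = -936 (Z = (-6 - 1*7)*74 + 26 = (-6 - 7)*74 + 26 = -13*74 + 26 = -962 + 26 = -936)
((c(-122, -64) - 16809) - 30573)/(Z + 49459) = (((-9/5 - ⅑*(-64)) - 16809) - 30573)/(-936 + 49459) = (((-9/5 + 64/9) - 16809) - 30573)/48523 = ((239/45 - 16809) - 30573)*(1/48523) = (-756166/45 - 30573)*(1/48523) = -2131951/45*1/48523 = -2131951/2183535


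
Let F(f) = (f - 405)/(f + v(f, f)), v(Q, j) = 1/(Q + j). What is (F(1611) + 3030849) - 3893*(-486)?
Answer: 25552745206353/5190643 ≈ 4.9228e+6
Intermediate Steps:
F(f) = (-405 + f)/(f + 1/(2*f)) (F(f) = (f - 405)/(f + 1/(f + f)) = (-405 + f)/(f + 1/(2*f)))
(F(1611) + 3030849) - 3893*(-486) = (2*1611*(-405 + 1611)/(1 + 2*1611²) + 3030849) - 3893*(-486) = (2*1611*1206/(1 + 2*2595321) + 3030849) + 1891998 = (2*1611*1206/(1 + 5190642) + 3030849) + 1891998 = (2*1611*1206/5190643 + 3030849) + 1891998 = (2*1611*(1/5190643)*1206 + 3030849) + 1891998 = (3885732/5190643 + 3030849) + 1891998 = 15732059031639/5190643 + 1891998 = 25552745206353/5190643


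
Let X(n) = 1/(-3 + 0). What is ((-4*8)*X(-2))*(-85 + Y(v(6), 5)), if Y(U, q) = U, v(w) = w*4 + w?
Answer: -1760/3 ≈ -586.67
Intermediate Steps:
v(w) = 5*w (v(w) = 4*w + w = 5*w)
X(n) = -⅓ (X(n) = 1/(-3) = -⅓)
((-4*8)*X(-2))*(-85 + Y(v(6), 5)) = (-4*8*(-⅓))*(-85 + 5*6) = (-32*(-⅓))*(-85 + 30) = (32/3)*(-55) = -1760/3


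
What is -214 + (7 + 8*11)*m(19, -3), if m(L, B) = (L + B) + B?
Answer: 1021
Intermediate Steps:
m(L, B) = L + 2*B (m(L, B) = (B + L) + B = L + 2*B)
-214 + (7 + 8*11)*m(19, -3) = -214 + (7 + 8*11)*(19 + 2*(-3)) = -214 + (7 + 88)*(19 - 6) = -214 + 95*13 = -214 + 1235 = 1021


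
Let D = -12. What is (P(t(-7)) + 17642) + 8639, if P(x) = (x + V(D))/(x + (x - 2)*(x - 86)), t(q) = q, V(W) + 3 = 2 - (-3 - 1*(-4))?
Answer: 21813221/830 ≈ 26281.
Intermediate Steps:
V(W) = -2 (V(W) = -3 + (2 - (-3 - 1*(-4))) = -3 + (2 - (-3 + 4)) = -3 + (2 - 1*1) = -3 + (2 - 1) = -3 + 1 = -2)
P(x) = (-2 + x)/(x + (-86 + x)*(-2 + x)) (P(x) = (x - 2)/(x + (x - 2)*(x - 86)) = (-2 + x)/(x + (-2 + x)*(-86 + x)) = (-2 + x)/(x + (-86 + x)*(-2 + x)))
(P(t(-7)) + 17642) + 8639 = ((-2 - 7)/(172 + (-7)**2 - 87*(-7)) + 17642) + 8639 = (-9/(172 + 49 + 609) + 17642) + 8639 = (-9/830 + 17642) + 8639 = 14642851/830 + 8639 = 21813221/830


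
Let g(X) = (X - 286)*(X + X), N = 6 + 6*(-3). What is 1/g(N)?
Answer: 1/7152 ≈ 0.00013982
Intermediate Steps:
N = -12 (N = 6 - 18 = -12)
g(X) = 2*X*(-286 + X) (g(X) = (-286 + X)*(2*X) = 2*X*(-286 + X))
1/g(N) = 1/(2*(-12)*(-286 - 12)) = 1/(2*(-12)*(-298)) = 1/7152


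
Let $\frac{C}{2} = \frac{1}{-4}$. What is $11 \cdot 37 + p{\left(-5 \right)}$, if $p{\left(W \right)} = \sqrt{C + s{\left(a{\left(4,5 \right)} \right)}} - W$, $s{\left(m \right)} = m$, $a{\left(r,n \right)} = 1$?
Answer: $412 + \frac{\sqrt{2}}{2} \approx 412.71$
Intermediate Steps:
$C = - \frac{1}{2}$ ($C = \frac{2}{-4} = 2 \left(- \frac{1}{4}\right) = - \frac{1}{2} \approx -0.5$)
$p{\left(W \right)} = \frac{\sqrt{2}}{2} - W$ ($p{\left(W \right)} = \sqrt{- \frac{1}{2} + 1} - W = \sqrt{\frac{1}{2}} - W = \frac{\sqrt{2}}{2} - W$)
$11 \cdot 37 + p{\left(-5 \right)} = 11 \cdot 37 + \left(\frac{\sqrt{2}}{2} - -5\right) = 407 + \left(\frac{\sqrt{2}}{2} + 5\right) = 407 + \left(5 + \frac{\sqrt{2}}{2}\right) = 412 + \frac{\sqrt{2}}{2}$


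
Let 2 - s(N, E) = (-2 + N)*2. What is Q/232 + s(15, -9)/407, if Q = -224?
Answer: -12092/11803 ≈ -1.0245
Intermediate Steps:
s(N, E) = 6 - 2*N (s(N, E) = 2 - (-2 + N)*2 = 2 - (-4 + 2*N) = 2 + (4 - 2*N) = 6 - 2*N)
Q/232 + s(15, -9)/407 = -224/232 + (6 - 2*15)/407 = -224*1/232 + (6 - 30)*(1/407) = -28/29 - 24*1/407 = -28/29 - 24/407 = -12092/11803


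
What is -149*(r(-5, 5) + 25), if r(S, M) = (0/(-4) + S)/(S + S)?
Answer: -7599/2 ≈ -3799.5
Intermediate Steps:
r(S, M) = 1/2 (r(S, M) = (0*(-1/4) + S)/((2*S)) = (0 + S)*(1/(2*S)) = S*(1/(2*S)) = 1/2)
-149*(r(-5, 5) + 25) = -149*(1/2 + 25) = -149*51/2 = -7599/2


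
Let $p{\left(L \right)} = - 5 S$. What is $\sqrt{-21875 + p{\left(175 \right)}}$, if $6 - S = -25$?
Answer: $i \sqrt{22030} \approx 148.43 i$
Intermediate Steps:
$S = 31$ ($S = 6 - -25 = 6 + 25 = 31$)
$p{\left(L \right)} = -155$ ($p{\left(L \right)} = \left(-5\right) 31 = -155$)
$\sqrt{-21875 + p{\left(175 \right)}} = \sqrt{-21875 - 155} = \sqrt{-22030} = i \sqrt{22030}$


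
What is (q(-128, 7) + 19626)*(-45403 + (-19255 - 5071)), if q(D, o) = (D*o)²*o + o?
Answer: -393225887505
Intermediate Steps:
q(D, o) = o + D²*o³ (q(D, o) = (D²*o²)*o + o = D²*o³ + o = o + D²*o³)
(q(-128, 7) + 19626)*(-45403 + (-19255 - 5071)) = ((7 + (-128)²*7³) + 19626)*(-45403 + (-19255 - 5071)) = ((7 + 16384*343) + 19626)*(-45403 - 24326) = ((7 + 5619712) + 19626)*(-69729) = (5619719 + 19626)*(-69729) = 5639345*(-69729) = -393225887505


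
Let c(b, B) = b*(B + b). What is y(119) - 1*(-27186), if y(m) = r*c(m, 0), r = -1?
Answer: 13025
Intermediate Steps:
y(m) = -m² (y(m) = -m*(0 + m) = -m*m = -m²)
y(119) - 1*(-27186) = -1*119² - 1*(-27186) = -1*14161 + 27186 = -14161 + 27186 = 13025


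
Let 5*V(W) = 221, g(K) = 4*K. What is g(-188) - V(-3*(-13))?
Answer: -3981/5 ≈ -796.20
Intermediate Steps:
V(W) = 221/5 (V(W) = (1/5)*221 = 221/5)
g(-188) - V(-3*(-13)) = 4*(-188) - 1*221/5 = -752 - 221/5 = -3981/5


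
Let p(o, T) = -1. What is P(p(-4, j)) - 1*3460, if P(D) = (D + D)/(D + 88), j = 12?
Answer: -301022/87 ≈ -3460.0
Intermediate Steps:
P(D) = 2*D/(88 + D) (P(D) = (2*D)/(88 + D) = 2*D/(88 + D))
P(p(-4, j)) - 1*3460 = 2*(-1)/(88 - 1) - 1*3460 = 2*(-1)/87 - 3460 = 2*(-1)*(1/87) - 3460 = -2/87 - 3460 = -301022/87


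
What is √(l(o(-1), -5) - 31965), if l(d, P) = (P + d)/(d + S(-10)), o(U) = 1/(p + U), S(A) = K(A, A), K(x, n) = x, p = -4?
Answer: I*√83139639/51 ≈ 178.79*I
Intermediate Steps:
S(A) = A
o(U) = 1/(-4 + U)
l(d, P) = (P + d)/(-10 + d) (l(d, P) = (P + d)/(d - 10) = (P + d)/(-10 + d))
√(l(o(-1), -5) - 31965) = √((-5 + 1/(-4 - 1))/(-10 + 1/(-4 - 1)) - 31965) = √((-5 + 1/(-5))/(-10 + 1/(-5)) - 31965) = √((-5 - ⅕)/(-10 - ⅕) - 31965) = √(-26/5/(-51/5) - 31965) = √(-5/51*(-26/5) - 31965) = √(26/51 - 31965) = √(-1630189/51) = I*√83139639/51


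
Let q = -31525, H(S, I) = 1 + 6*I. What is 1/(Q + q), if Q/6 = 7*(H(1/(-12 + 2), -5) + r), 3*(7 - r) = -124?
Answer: -1/30713 ≈ -3.2560e-5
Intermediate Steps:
r = 145/3 (r = 7 - 1/3*(-124) = 7 + 124/3 = 145/3 ≈ 48.333)
Q = 812 (Q = 6*(7*((1 + 6*(-5)) + 145/3)) = 6*(7*((1 - 30) + 145/3)) = 6*(7*(-29 + 145/3)) = 6*(7*(58/3)) = 6*(406/3) = 812)
1/(Q + q) = 1/(812 - 31525) = 1/(-30713) = -1/30713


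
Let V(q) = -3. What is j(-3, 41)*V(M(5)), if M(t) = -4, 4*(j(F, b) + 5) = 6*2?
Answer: 6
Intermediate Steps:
j(F, b) = -2 (j(F, b) = -5 + (6*2)/4 = -5 + (1/4)*12 = -5 + 3 = -2)
j(-3, 41)*V(M(5)) = -2*(-3) = 6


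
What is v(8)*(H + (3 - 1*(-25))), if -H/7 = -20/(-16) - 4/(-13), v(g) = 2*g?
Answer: 3556/13 ≈ 273.54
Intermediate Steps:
H = -567/52 (H = -7*(-20/(-16) - 4/(-13)) = -7*(-20*(-1/16) - 4*(-1/13)) = -7*(5/4 + 4/13) = -7*81/52 = -567/52 ≈ -10.904)
v(8)*(H + (3 - 1*(-25))) = (2*8)*(-567/52 + (3 - 1*(-25))) = 16*(-567/52 + (3 + 25)) = 16*(-567/52 + 28) = 16*(889/52) = 3556/13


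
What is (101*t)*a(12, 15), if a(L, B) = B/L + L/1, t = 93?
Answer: 497829/4 ≈ 1.2446e+5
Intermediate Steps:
a(L, B) = L + B/L (a(L, B) = B/L + L*1 = B/L + L = L + B/L)
(101*t)*a(12, 15) = (101*93)*(12 + 15/12) = 9393*(12 + 15*(1/12)) = 9393*(12 + 5/4) = 9393*(53/4) = 497829/4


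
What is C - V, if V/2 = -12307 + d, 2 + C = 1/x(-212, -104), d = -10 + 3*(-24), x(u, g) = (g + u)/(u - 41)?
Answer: 7829469/316 ≈ 24777.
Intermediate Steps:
x(u, g) = (g + u)/(-41 + u)
d = -82 (d = -10 - 72 = -82)
C = -379/316 (C = -2 + 1/((-104 - 212)/(-41 - 212)) = -2 + 1/(-316/(-253)) = -2 + 1/(-1/253*(-316)) = -2 + 1/(316/253) = -2 + 253/316 = -379/316 ≈ -1.1994)
V = -24778 (V = 2*(-12307 - 82) = 2*(-12389) = -24778)
C - V = -379/316 - 1*(-24778) = -379/316 + 24778 = 7829469/316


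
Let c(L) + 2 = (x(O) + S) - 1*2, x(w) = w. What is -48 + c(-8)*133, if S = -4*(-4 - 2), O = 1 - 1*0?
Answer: 2745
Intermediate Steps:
O = 1 (O = 1 + 0 = 1)
S = 24 (S = -4*(-6) = 24)
c(L) = 21 (c(L) = -2 + ((1 + 24) - 1*2) = -2 + (25 - 2) = -2 + 23 = 21)
-48 + c(-8)*133 = -48 + 21*133 = -48 + 2793 = 2745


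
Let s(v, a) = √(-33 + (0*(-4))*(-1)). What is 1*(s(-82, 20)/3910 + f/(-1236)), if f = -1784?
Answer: 446/309 + I*√33/3910 ≈ 1.4434 + 0.0014692*I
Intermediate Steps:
s(v, a) = I*√33 (s(v, a) = √(-33 + 0*(-1)) = √(-33 + 0) = √(-33) = I*√33)
1*(s(-82, 20)/3910 + f/(-1236)) = 1*((I*√33)/3910 - 1784/(-1236)) = 1*((I*√33)*(1/3910) - 1784*(-1/1236)) = 1*(I*√33/3910 + 446/309) = 1*(446/309 + I*√33/3910) = 446/309 + I*√33/3910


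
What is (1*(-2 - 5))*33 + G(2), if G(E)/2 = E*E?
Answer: -223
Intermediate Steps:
G(E) = 2*E² (G(E) = 2*(E*E) = 2*E²)
(1*(-2 - 5))*33 + G(2) = (1*(-2 - 5))*33 + 2*2² = (1*(-7))*33 + 2*4 = -7*33 + 8 = -231 + 8 = -223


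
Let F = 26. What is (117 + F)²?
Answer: 20449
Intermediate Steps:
(117 + F)² = (117 + 26)² = 143² = 20449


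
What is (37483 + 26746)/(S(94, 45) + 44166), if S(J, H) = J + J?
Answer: 64229/44354 ≈ 1.4481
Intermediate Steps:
S(J, H) = 2*J
(37483 + 26746)/(S(94, 45) + 44166) = (37483 + 26746)/(2*94 + 44166) = 64229/(188 + 44166) = 64229/44354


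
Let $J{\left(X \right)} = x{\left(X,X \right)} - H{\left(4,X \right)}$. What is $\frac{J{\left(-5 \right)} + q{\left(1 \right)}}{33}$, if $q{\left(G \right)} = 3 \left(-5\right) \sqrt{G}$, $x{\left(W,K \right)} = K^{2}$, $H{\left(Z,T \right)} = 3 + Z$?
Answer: $\frac{1}{11} \approx 0.090909$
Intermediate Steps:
$q{\left(G \right)} = - 15 \sqrt{G}$
$J{\left(X \right)} = -7 + X^{2}$ ($J{\left(X \right)} = X^{2} - \left(3 + 4\right) = X^{2} - 7 = -7 + X^{2}$)
$\frac{J{\left(-5 \right)} + q{\left(1 \right)}}{33} = \frac{\left(-7 + \left(-5\right)^{2}\right) - 15 \sqrt{1}}{33} = \left(\left(-7 + 25\right) - 15\right) \frac{1}{33} = \left(18 - 15\right) \frac{1}{33} = 3 \cdot \frac{1}{33} = \frac{1}{11}$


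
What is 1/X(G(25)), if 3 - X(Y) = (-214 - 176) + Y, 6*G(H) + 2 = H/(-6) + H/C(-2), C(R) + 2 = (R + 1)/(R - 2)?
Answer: 252/99895 ≈ 0.0025226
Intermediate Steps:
C(R) = -2 + (1 + R)/(-2 + R) (C(R) = -2 + (R + 1)/(R - 2) = -2 + (1 + R)/(-2 + R))
G(H) = -⅓ - 31*H/252 (G(H) = -⅓ + (H/(-6) + H/(((5 - 1*(-2))/(-2 - 2))))/6 = -⅓ + (H*(-⅙) + H/(((5 + 2)/(-4))))/6 = -⅓ + (-H/6 + H/((-¼*7)))/6 = -⅓ + (-H/6 + H/(-7/4))/6 = -⅓ + (-H/6 + H*(-4/7))/6 = -⅓ + (-H/6 - 4*H/7)/6 = -⅓ + (-31*H/42)/6 = -⅓ - 31*H/252)
X(Y) = 393 - Y (X(Y) = 3 - ((-214 - 176) + Y) = 3 - (-390 + Y) = 3 + (390 - Y) = 393 - Y)
1/X(G(25)) = 1/(393 - (-⅓ - 31/252*25)) = 1/(393 - (-⅓ - 775/252)) = 1/(393 - 1*(-859/252)) = 1/(393 + 859/252) = 1/(99895/252) = 252/99895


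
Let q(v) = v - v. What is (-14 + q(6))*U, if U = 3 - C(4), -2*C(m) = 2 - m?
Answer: -28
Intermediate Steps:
C(m) = -1 + m/2 (C(m) = -(2 - m)/2 = -1 + m/2)
U = 2 (U = 3 - (-1 + (½)*4) = 3 - (-1 + 2) = 3 - 1*1 = 3 - 1 = 2)
q(v) = 0
(-14 + q(6))*U = (-14 + 0)*2 = -14*2 = -28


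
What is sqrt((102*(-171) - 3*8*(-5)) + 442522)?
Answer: 20*sqrt(1063) ≈ 652.07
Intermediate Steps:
sqrt((102*(-171) - 3*8*(-5)) + 442522) = sqrt((-17442 - 24*(-5)) + 442522) = sqrt((-17442 + 120) + 442522) = sqrt(-17322 + 442522) = sqrt(425200) = 20*sqrt(1063)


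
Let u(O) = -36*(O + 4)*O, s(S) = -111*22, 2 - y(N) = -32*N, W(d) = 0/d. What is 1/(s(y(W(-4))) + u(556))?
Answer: -1/11211402 ≈ -8.9195e-8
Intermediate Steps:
W(d) = 0
y(N) = 2 + 32*N (y(N) = 2 - (-32)*N = 2 + 32*N)
s(S) = -2442
u(O) = -36*O*(4 + O) (u(O) = -36*(4 + O)*O = -36*O*(4 + O))
1/(s(y(W(-4))) + u(556)) = 1/(-2442 - 36*556*(4 + 556)) = 1/(-2442 - 36*556*560) = 1/(-2442 - 11208960) = 1/(-11211402) = -1/11211402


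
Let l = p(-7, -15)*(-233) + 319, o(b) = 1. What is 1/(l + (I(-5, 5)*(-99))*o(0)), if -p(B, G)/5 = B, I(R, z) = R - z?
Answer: -1/6846 ≈ -0.00014607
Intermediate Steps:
p(B, G) = -5*B
l = -7836 (l = -5*(-7)*(-233) + 319 = 35*(-233) + 319 = -8155 + 319 = -7836)
1/(l + (I(-5, 5)*(-99))*o(0)) = 1/(-7836 + ((-5 - 1*5)*(-99))*1) = 1/(-7836 + ((-5 - 5)*(-99))*1) = 1/(-7836 - 10*(-99)*1) = 1/(-7836 + 990*1) = 1/(-7836 + 990) = 1/(-6846) = -1/6846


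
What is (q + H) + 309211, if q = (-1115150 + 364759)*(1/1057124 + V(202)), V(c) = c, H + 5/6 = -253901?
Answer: -480537935611967/3171372 ≈ -1.5152e+8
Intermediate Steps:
H = -1523411/6 (H = -⅚ - 253901 = -1523411/6 ≈ -2.5390e+5)
q = -160237780518159/1057124 (q = (-1115150 + 364759)*(1/1057124 + 202) = -750391*(1/1057124 + 202) = -750391*213539049/1057124 = -160237780518159/1057124 ≈ -1.5158e+8)
(q + H) + 309211 = (-160237780518159/1057124 - 1523411/6) + 309211 = -481518558719459/3171372 + 309211 = -480537935611967/3171372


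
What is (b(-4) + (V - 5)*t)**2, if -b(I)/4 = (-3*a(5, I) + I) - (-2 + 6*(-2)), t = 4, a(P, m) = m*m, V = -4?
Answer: 13456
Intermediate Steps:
a(P, m) = m**2
b(I) = -56 - 4*I + 12*I**2 (b(I) = -4*((-3*I**2 + I) - (-2 + 6*(-2))) = -4*((I - 3*I**2) - (-2 - 12)) = -4*((I - 3*I**2) - 1*(-14)) = -4*((I - 3*I**2) + 14) = -4*(14 + I - 3*I**2) = -56 - 4*I + 12*I**2)
(b(-4) + (V - 5)*t)**2 = ((-56 - 4*(-4) + 12*(-4)**2) + (-4 - 5)*4)**2 = ((-56 + 16 + 12*16) - 9*4)**2 = ((-56 + 16 + 192) - 36)**2 = (152 - 36)**2 = 116**2 = 13456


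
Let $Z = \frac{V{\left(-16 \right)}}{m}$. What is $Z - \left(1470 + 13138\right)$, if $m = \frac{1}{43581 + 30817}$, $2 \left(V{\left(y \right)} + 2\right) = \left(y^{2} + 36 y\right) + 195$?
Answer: $-4813279$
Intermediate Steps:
$V{\left(y \right)} = \frac{191}{2} + \frac{y^{2}}{2} + 18 y$ ($V{\left(y \right)} = -2 + \frac{\left(y^{2} + 36 y\right) + 195}{2} = -2 + \frac{195 + y^{2} + 36 y}{2} = -2 + \left(\frac{195}{2} + \frac{y^{2}}{2} + 18 y\right) = \frac{191}{2} + \frac{y^{2}}{2} + 18 y$)
$m = \frac{1}{74398} \approx 1.3441 \cdot 10^{-5}$
$Z = -4798671$ ($Z = \left(\frac{191}{2} + \frac{\left(-16\right)^{2}}{2} + 18 \left(-16\right)\right) \frac{1}{\frac{1}{74398}} = \left(\frac{191}{2} + \frac{1}{2} \cdot 256 - 288\right) 74398 = \left(\frac{191}{2} + 128 - 288\right) 74398 = \left(- \frac{129}{2}\right) 74398 = -4798671$)
$Z - \left(1470 + 13138\right) = -4798671 - \left(1470 + 13138\right) = -4798671 - 14608 = -4813279$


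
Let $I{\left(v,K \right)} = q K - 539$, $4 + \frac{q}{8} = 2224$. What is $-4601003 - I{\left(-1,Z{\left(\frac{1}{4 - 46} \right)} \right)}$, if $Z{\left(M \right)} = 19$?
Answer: $-4937904$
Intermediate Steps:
$q = 17760$ ($q = -32 + 8 \cdot 2224 = -32 + 17792 = 17760$)
$I{\left(v,K \right)} = -539 + 17760 K$ ($I{\left(v,K \right)} = 17760 K - 539 = -539 + 17760 K$)
$-4601003 - I{\left(-1,Z{\left(\frac{1}{4 - 46} \right)} \right)} = -4601003 - \left(-539 + 17760 \cdot 19\right) = -4601003 - \left(-539 + 337440\right) = -4601003 - 336901 = -4937904$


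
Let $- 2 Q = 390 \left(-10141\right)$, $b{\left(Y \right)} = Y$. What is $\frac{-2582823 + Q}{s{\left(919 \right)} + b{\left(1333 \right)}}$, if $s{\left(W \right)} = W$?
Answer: $- \frac{151332}{563} \approx -268.8$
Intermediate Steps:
$Q = 1977495$ ($Q = - \frac{390 \left(-10141\right)}{2} = \left(- \frac{1}{2}\right) \left(-3954990\right) = 1977495$)
$\frac{-2582823 + Q}{s{\left(919 \right)} + b{\left(1333 \right)}} = \frac{-2582823 + 1977495}{919 + 1333} = - \frac{605328}{2252} = \left(-605328\right) \frac{1}{2252} = - \frac{151332}{563}$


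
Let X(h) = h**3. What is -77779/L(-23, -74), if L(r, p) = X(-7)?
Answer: 77779/343 ≈ 226.76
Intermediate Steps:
L(r, p) = -343 (L(r, p) = (-7)**3 = -343)
-77779/L(-23, -74) = -77779/(-343) = -77779*(-1/343) = 77779/343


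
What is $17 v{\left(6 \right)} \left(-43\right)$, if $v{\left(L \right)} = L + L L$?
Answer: $-30702$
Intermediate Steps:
$v{\left(L \right)} = L + L^{2}$
$17 v{\left(6 \right)} \left(-43\right) = 17 \cdot 6 \left(1 + 6\right) \left(-43\right) = 17 \cdot 6 \cdot 7 \left(-43\right) = 17 \cdot 42 \left(-43\right) = 714 \left(-43\right) = -30702$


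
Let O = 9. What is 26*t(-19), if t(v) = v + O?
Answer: -260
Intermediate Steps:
t(v) = 9 + v (t(v) = v + 9 = 9 + v)
26*t(-19) = 26*(9 - 19) = 26*(-10) = -260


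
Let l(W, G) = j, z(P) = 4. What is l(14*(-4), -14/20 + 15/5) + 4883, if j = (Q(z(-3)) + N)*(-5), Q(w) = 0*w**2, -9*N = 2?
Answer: 43957/9 ≈ 4884.1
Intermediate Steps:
N = -2/9 (N = -1/9*2 = -2/9 ≈ -0.22222)
Q(w) = 0
j = 10/9 (j = (0 - 2/9)*(-5) = -2/9*(-5) = 10/9 ≈ 1.1111)
l(W, G) = 10/9
l(14*(-4), -14/20 + 15/5) + 4883 = 10/9 + 4883 = 43957/9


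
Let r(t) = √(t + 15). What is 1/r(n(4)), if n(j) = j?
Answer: √19/19 ≈ 0.22942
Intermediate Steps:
r(t) = √(15 + t)
1/r(n(4)) = 1/(√(15 + 4)) = 1/(√19) = √19/19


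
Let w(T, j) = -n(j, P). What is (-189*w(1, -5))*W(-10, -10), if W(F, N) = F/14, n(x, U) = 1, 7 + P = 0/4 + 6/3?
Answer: -135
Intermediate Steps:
P = -5 (P = -7 + (0/4 + 6/3) = -7 + (0*(¼) + 6*(⅓)) = -7 + (0 + 2) = -7 + 2 = -5)
w(T, j) = -1 (w(T, j) = -1*1 = -1)
W(F, N) = F/14 (W(F, N) = F*(1/14) = F/14)
(-189*w(1, -5))*W(-10, -10) = (-189*(-1))*((1/14)*(-10)) = 189*(-5/7) = -135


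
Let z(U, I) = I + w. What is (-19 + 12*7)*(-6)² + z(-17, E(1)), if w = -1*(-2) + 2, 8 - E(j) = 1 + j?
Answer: 2350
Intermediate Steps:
E(j) = 7 - j (E(j) = 8 - (1 + j) = 8 + (-1 - j) = 7 - j)
w = 4 (w = 2 + 2 = 4)
z(U, I) = 4 + I (z(U, I) = I + 4 = 4 + I)
(-19 + 12*7)*(-6)² + z(-17, E(1)) = (-19 + 12*7)*(-6)² + (4 + (7 - 1*1)) = (-19 + 84)*36 + (4 + (7 - 1)) = 65*36 + (4 + 6) = 2340 + 10 = 2350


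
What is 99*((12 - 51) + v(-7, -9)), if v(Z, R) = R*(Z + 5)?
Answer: -2079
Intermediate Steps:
v(Z, R) = R*(5 + Z)
99*((12 - 51) + v(-7, -9)) = 99*((12 - 51) - 9*(5 - 7)) = 99*(-39 - 9*(-2)) = 99*(-39 + 18) = 99*(-21) = -2079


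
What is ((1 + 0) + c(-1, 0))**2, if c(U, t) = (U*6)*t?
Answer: 1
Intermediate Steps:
c(U, t) = 6*U*t (c(U, t) = (6*U)*t = 6*U*t)
((1 + 0) + c(-1, 0))**2 = ((1 + 0) + 6*(-1)*0)**2 = (1 + 0)**2 = 1**2 = 1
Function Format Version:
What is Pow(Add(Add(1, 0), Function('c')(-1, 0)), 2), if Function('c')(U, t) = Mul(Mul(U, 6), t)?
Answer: 1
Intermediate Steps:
Function('c')(U, t) = Mul(6, U, t) (Function('c')(U, t) = Mul(Mul(6, U), t) = Mul(6, U, t))
Pow(Add(Add(1, 0), Function('c')(-1, 0)), 2) = Pow(Add(Add(1, 0), Mul(6, -1, 0)), 2) = Pow(Add(1, 0), 2) = Pow(1, 2) = 1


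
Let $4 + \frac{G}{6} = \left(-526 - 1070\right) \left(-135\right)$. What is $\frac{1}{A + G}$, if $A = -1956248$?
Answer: $- \frac{1}{663512} \approx -1.5071 \cdot 10^{-6}$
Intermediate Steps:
$G = 1292736$ ($G = -24 + 6 \left(-526 - 1070\right) \left(-135\right) = -24 + 6 \left(\left(-1596\right) \left(-135\right)\right) = -24 + 6 \cdot 215460 = -24 + 1292760 = 1292736$)
$\frac{1}{A + G} = \frac{1}{-1956248 + 1292736} = \frac{1}{-663512} = - \frac{1}{663512}$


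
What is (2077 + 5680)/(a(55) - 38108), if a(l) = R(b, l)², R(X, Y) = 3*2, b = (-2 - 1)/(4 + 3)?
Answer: -7757/38072 ≈ -0.20375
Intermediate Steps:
b = -3/7 ≈ -0.42857
R(X, Y) = 6
a(l) = 36 (a(l) = 6² = 36)
(2077 + 5680)/(a(55) - 38108) = (2077 + 5680)/(36 - 38108) = 7757/(-38072) = 7757*(-1/38072) = -7757/38072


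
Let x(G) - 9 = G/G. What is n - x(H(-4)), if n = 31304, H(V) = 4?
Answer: 31294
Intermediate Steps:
x(G) = 10 (x(G) = 9 + G/G = 9 + 1 = 10)
n - x(H(-4)) = 31304 - 1*10 = 31304 - 10 = 31294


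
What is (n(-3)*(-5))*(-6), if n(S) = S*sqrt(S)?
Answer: -90*I*sqrt(3) ≈ -155.88*I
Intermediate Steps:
n(S) = S**(3/2)
(n(-3)*(-5))*(-6) = ((-3)**(3/2)*(-5))*(-6) = (-3*I*sqrt(3)*(-5))*(-6) = (15*I*sqrt(3))*(-6) = -90*I*sqrt(3)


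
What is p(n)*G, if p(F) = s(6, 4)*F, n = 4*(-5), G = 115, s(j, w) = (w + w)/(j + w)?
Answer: -1840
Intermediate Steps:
s(j, w) = 2*w/(j + w) (s(j, w) = (2*w)/(j + w) = 2*w/(j + w))
n = -20
p(F) = 4*F/5 (p(F) = (2*4/(6 + 4))*F = (2*4/10)*F = (2*4*(⅒))*F = 4*F/5)
p(n)*G = ((⅘)*(-20))*115 = -16*115 = -1840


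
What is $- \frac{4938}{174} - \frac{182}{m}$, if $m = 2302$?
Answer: $- \frac{949912}{33379} \approx -28.458$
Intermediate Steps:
$- \frac{4938}{174} - \frac{182}{m} = - \frac{4938}{174} - \frac{182}{2302} = \left(-4938\right) \frac{1}{174} - \frac{91}{1151} = - \frac{823}{29} - \frac{91}{1151} = - \frac{949912}{33379}$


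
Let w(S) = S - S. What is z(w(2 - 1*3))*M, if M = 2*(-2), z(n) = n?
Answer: 0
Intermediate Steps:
w(S) = 0
M = -4
z(w(2 - 1*3))*M = 0*(-4) = 0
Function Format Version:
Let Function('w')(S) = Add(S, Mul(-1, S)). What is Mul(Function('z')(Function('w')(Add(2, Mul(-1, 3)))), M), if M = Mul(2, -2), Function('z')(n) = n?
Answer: 0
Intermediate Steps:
Function('w')(S) = 0
M = -4
Mul(Function('z')(Function('w')(Add(2, Mul(-1, 3)))), M) = Mul(0, -4) = 0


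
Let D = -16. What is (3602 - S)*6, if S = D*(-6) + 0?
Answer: 21036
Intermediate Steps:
S = 96 (S = -16*(-6) + 0 = 96 + 0 = 96)
(3602 - S)*6 = (3602 - 1*96)*6 = (3602 - 96)*6 = 3506*6 = 21036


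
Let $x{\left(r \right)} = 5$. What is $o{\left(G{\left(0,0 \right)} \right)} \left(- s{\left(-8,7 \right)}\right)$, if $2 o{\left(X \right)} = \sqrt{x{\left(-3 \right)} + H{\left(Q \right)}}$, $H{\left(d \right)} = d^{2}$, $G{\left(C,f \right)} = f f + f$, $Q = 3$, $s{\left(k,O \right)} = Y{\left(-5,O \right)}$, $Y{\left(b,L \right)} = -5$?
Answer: $\frac{5 \sqrt{14}}{2} \approx 9.3541$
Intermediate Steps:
$s{\left(k,O \right)} = -5$
$G{\left(C,f \right)} = f + f^{2}$ ($G{\left(C,f \right)} = f^{2} + f = f + f^{2}$)
$o{\left(X \right)} = \frac{\sqrt{14}}{2}$ ($o{\left(X \right)} = \frac{\sqrt{5 + 3^{2}}}{2} = \frac{\sqrt{5 + 9}}{2} = \frac{\sqrt{14}}{2}$)
$o{\left(G{\left(0,0 \right)} \right)} \left(- s{\left(-8,7 \right)}\right) = \frac{\sqrt{14}}{2} \left(\left(-1\right) \left(-5\right)\right) = \frac{\sqrt{14}}{2} \cdot 5 = \frac{5 \sqrt{14}}{2}$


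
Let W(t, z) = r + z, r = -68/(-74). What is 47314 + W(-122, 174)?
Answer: 1757090/37 ≈ 47489.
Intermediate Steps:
r = 34/37 (r = -68*(-1/74) = 34/37 ≈ 0.91892)
W(t, z) = 34/37 + z
47314 + W(-122, 174) = 47314 + (34/37 + 174) = 47314 + 6472/37 = 1757090/37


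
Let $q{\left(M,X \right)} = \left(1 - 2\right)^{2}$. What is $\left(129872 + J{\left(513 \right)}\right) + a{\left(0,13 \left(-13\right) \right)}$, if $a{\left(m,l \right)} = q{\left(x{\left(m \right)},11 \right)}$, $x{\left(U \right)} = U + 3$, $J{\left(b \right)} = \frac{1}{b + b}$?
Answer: $\frac{133249699}{1026} \approx 1.2987 \cdot 10^{5}$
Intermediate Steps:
$J{\left(b \right)} = \frac{1}{2 b}$
$x{\left(U \right)} = 3 + U$
$q{\left(M,X \right)} = 1$ ($q{\left(M,X \right)} = \left(-1\right)^{2} = 1$)
$a{\left(m,l \right)} = 1$
$\left(129872 + J{\left(513 \right)}\right) + a{\left(0,13 \left(-13\right) \right)} = \left(129872 + \frac{1}{2 \cdot 513}\right) + 1 = \left(129872 + \frac{1}{2} \cdot \frac{1}{513}\right) + 1 = \left(129872 + \frac{1}{1026}\right) + 1 = \frac{133248673}{1026} + 1 = \frac{133249699}{1026}$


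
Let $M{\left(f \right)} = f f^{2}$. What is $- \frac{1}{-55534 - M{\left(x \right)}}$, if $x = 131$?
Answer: $\frac{1}{2303625} \approx 4.341 \cdot 10^{-7}$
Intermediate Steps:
$M{\left(f \right)} = f^{3}$
$- \frac{1}{-55534 - M{\left(x \right)}} = - \frac{1}{-55534 - 131^{3}} = - \frac{1}{-55534 - 2248091} = - \frac{1}{-2303625} = \left(-1\right) \left(- \frac{1}{2303625}\right) = \frac{1}{2303625}$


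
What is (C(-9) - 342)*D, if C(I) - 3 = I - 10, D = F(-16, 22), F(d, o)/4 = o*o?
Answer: -693088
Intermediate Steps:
F(d, o) = 4*o² (F(d, o) = 4*(o*o) = 4*o²)
D = 1936 (D = 4*22² = 4*484 = 1936)
C(I) = -7 + I (C(I) = 3 + (I - 10) = 3 + (-10 + I) = -7 + I)
(C(-9) - 342)*D = ((-7 - 9) - 342)*1936 = (-16 - 342)*1936 = -358*1936 = -693088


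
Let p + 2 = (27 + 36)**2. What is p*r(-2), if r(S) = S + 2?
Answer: 0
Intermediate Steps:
r(S) = 2 + S
p = 3967 (p = -2 + (27 + 36)**2 = -2 + 63**2 = -2 + 3969 = 3967)
p*r(-2) = 3967*(2 - 2) = 3967*0 = 0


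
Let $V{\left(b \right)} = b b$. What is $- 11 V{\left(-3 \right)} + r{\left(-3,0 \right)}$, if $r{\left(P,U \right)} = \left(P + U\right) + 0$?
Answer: $-102$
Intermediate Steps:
$V{\left(b \right)} = b^{2}$
$r{\left(P,U \right)} = P + U$
$- 11 V{\left(-3 \right)} + r{\left(-3,0 \right)} = - 11 \left(-3\right)^{2} + \left(-3 + 0\right) = \left(-11\right) 9 - 3 = -99 - 3 = -102$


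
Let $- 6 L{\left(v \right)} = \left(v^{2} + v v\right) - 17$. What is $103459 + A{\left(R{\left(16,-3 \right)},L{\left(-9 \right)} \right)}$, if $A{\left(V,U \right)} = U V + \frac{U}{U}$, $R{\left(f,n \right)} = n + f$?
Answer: $\frac{618875}{6} \approx 1.0315 \cdot 10^{5}$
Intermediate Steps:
$R{\left(f,n \right)} = f + n$
$L{\left(v \right)} = \frac{17}{6} - \frac{v^{2}}{3}$ ($L{\left(v \right)} = - \frac{\left(v^{2} + v v\right) - 17}{6} = - \frac{\left(v^{2} + v^{2}\right) - 17}{6} = - \frac{2 v^{2} - 17}{6} = - \frac{-17 + 2 v^{2}}{6} = \frac{17}{6} - \frac{v^{2}}{3}$)
$A{\left(V,U \right)} = 1 + U V$ ($A{\left(V,U \right)} = U V + 1 = 1 + U V$)
$103459 + A{\left(R{\left(16,-3 \right)},L{\left(-9 \right)} \right)} = 103459 + \left(1 + \left(\frac{17}{6} - \frac{\left(-9\right)^{2}}{3}\right) \left(16 - 3\right)\right) = 103459 + \left(1 + \left(\frac{17}{6} - 27\right) 13\right) = 103459 + \left(1 - \frac{1885}{6}\right) = 103459 - \frac{1879}{6} = \frac{618875}{6}$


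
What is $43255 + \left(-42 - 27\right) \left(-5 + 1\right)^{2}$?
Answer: $42151$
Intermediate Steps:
$43255 + \left(-42 - 27\right) \left(-5 + 1\right)^{2} = 43255 - 69 \left(-4\right)^{2} = 43255 - 1104 = 42151$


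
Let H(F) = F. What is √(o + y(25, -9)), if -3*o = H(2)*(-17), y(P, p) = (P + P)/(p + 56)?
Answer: 2*√61617/141 ≈ 3.5210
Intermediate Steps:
y(P, p) = 2*P/(56 + p) (y(P, p) = (2*P)/(56 + p) = 2*P/(56 + p))
o = 34/3 (o = -2*(-17)/3 = -⅓*(-34) = 34/3 ≈ 11.333)
√(o + y(25, -9)) = √(34/3 + 2*25/(56 - 9)) = √(34/3 + 2*25/47) = √(34/3 + 2*25*(1/47)) = √(34/3 + 50/47) = √(1748/141) = 2*√61617/141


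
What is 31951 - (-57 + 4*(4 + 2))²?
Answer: 30862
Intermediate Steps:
31951 - (-57 + 4*(4 + 2))² = 31951 - (-57 + 4*6)² = 31951 - (-57 + 24)² = 31951 - 1*(-33)² = 31951 - 1*1089 = 31951 - 1089 = 30862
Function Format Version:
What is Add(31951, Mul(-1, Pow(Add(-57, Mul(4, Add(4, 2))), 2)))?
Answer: 30862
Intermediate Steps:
Add(31951, Mul(-1, Pow(Add(-57, Mul(4, Add(4, 2))), 2))) = Add(31951, Mul(-1, Pow(Add(-57, Mul(4, 6)), 2))) = Add(31951, Mul(-1, Pow(Add(-57, 24), 2))) = Add(31951, Mul(-1, Pow(-33, 2))) = Add(31951, Mul(-1, 1089)) = Add(31951, -1089) = 30862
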